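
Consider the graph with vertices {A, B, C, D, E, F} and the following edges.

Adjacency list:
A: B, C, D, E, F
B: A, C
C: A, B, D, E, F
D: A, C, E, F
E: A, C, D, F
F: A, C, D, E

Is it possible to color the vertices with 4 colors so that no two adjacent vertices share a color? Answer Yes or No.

A, C, D, E, F form a clique, so at least 5 colors are needed.
So 4 colors are not enough.

No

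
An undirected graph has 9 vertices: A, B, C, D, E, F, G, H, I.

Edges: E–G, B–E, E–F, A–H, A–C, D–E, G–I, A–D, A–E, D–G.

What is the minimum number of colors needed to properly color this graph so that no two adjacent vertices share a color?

D, E, G are mutually adjacent, so at least 3 colors are needed.
One proper 3-coloring: A=2, B=2, C=1, D=3, E=1, F=2, G=2, H=1, I=1. No two adjacent vertices share a color.

3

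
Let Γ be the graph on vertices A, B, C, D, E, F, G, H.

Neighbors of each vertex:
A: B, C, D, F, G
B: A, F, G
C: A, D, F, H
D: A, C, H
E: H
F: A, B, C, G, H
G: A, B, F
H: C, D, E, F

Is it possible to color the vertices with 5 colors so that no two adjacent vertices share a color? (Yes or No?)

The chromatic number is 4. A, B, F, G form a clique, so at least 4 colors are needed.
One proper 4-coloring: A=red, B=green, C=green, D=blue, E=blue, F=blue, G=yellow, H=red.
Since 5 ≥ 4, a proper 5-coloring certainly exists.

Yes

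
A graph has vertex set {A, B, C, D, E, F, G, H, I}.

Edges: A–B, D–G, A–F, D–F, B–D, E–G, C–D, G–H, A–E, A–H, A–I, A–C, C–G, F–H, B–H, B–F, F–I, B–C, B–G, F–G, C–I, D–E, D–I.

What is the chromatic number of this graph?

B, C, D, G are pairwise adjacent (a clique of size 4), so at least 4 colors are needed.
4 colors suffice: color red → {D, H}; color blue → {A, G}; color green → {B, E, I}; color yellow → {C, F}. Each edge has distinct colors on its endpoints.

4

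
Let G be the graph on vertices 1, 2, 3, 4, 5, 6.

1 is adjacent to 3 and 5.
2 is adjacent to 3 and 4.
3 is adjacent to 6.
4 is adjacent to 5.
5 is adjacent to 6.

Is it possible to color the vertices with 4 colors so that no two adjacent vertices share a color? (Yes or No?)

Yes

The chromatic number is 3. The cycle 2-3-1-5-4-2 has odd length 5, so it cannot be 2-colored; at least 3 colors are needed.
A valid assignment using 3 colors: 1=b, 2=b, 3=a, 4=c, 5=a, 6=b.
Since 4 ≥ 3, a proper 4-coloring certainly exists.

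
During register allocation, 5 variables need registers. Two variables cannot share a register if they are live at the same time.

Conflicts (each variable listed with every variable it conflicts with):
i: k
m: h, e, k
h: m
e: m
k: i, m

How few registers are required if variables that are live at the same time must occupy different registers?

2

m and e conflict, so at least 2 registers are needed.
2 registers suffice: register 1 → {i, m}; register 2 → {h, e, k}. Each listed conflict is separated.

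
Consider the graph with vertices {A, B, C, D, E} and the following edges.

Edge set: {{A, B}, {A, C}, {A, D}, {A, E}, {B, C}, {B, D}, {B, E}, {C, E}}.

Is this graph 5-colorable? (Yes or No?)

Yes

The chromatic number is 4. A, B, C, E are mutually adjacent (a clique of size 4), so at least 4 colors are needed.
One proper 4-coloring: A=red, B=blue, C=yellow, D=green, E=green.
Since 5 ≥ 4, a proper 5-coloring certainly exists.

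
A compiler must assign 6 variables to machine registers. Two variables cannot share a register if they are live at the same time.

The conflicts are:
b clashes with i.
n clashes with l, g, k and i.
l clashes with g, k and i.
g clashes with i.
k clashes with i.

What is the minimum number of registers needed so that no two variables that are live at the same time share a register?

4

n, l, k, i are mutually in conflict, so at least 4 registers are needed.
4 registers suffice: b=2, n=3, l=2, g=4, k=4, i=1. Each listed conflict is separated.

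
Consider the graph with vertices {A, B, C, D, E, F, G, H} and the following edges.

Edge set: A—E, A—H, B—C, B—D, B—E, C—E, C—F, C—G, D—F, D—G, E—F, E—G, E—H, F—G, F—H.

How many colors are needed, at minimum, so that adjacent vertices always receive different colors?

C, E, F, G are pairwise adjacent (a clique of size 4), so at least 4 colors are needed.
4 colors suffice: color 1 → {D, E}; color 2 → {A, B, F}; color 3 → {G, H}; color 4 → {C}. No two adjacent vertices share a color.

4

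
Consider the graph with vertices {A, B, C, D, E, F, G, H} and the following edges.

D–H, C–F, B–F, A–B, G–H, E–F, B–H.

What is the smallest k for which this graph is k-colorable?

2

B and F are adjacent, so at least 2 colors are needed.
2 colors suffice: color red → {A, F, H}; color blue → {B, C, D, E, G}. Each edge has distinct colors on its endpoints.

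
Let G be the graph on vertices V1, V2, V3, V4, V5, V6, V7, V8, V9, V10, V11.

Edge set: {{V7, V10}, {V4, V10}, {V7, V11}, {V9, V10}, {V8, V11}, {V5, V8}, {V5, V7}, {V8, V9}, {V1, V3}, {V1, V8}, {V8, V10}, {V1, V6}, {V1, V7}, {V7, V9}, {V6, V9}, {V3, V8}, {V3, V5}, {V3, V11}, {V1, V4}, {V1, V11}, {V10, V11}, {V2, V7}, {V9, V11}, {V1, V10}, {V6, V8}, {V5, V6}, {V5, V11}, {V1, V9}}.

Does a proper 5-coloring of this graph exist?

Yes

The chromatic number is 5. V1, V8, V9, V10, V11 form a clique, so at least 5 colors are needed.
A valid assignment using 5 colors: V1=R, V2=R, V3=Y, V4=B, V5=R, V6=B, V7=G, V8=G, V9=P, V10=Y, V11=B.
That is already a proper 5-coloring.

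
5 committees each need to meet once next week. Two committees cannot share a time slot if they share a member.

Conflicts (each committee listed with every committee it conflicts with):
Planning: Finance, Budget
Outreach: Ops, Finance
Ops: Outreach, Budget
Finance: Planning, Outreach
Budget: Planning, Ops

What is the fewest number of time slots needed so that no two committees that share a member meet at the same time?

The cycle Budget-Planning-Finance-Outreach-Ops-Budget has odd length 5, so it cannot be 2-colored; at least 3 time slots are needed.
3 time slots suffice: time slot 1 → {Ops, Finance}; time slot 2 → {Planning, Outreach}; time slot 3 → {Budget}. Every pair that conflicts lands in different time slots.

3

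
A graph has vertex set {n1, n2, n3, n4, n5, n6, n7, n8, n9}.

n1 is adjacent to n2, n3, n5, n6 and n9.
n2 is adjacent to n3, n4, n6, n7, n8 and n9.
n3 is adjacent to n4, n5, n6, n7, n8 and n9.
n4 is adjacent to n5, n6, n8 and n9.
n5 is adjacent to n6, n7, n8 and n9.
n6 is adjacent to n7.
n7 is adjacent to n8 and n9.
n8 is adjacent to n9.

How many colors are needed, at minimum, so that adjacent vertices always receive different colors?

5

n3, n4, n5, n8, n9 are mutually adjacent (a clique of size 5), so at least 5 colors are needed.
5 colors suffice: color 1 → {n3}; color 2 → {n6, n9}; color 3 → {n2, n5}; color 4 → {n1, n8}; color 5 → {n4, n7}. No two adjacent vertices share a color.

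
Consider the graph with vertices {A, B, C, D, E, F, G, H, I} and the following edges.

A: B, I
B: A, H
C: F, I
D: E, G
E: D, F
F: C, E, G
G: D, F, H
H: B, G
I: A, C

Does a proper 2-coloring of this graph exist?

No

The cycle B-A-I-C-F-G-H-B has odd length 7, so it cannot be 2-colored; at least 3 colors are needed.
So 2 colors are not enough.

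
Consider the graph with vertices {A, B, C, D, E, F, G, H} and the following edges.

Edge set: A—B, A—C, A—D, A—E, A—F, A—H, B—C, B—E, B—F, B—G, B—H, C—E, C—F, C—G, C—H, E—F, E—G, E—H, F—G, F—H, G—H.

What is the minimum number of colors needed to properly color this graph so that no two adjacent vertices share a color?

6

A, B, C, E, F, H are mutually adjacent (a clique of size 6), so at least 6 colors are needed.
A valid assignment using 6 colors: A=4, B=6, C=3, D=1, E=5, F=2, G=4, H=1. No two adjacent vertices share a color.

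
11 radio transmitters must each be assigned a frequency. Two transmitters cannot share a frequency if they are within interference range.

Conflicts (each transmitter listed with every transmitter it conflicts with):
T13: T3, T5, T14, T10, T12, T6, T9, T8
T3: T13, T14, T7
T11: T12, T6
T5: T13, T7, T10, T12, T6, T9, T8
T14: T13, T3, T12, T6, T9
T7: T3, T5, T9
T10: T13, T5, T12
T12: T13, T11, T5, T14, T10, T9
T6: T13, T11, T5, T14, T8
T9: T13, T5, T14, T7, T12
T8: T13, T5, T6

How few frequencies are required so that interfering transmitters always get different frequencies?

T13, T5, T10, T12 are mutually in conflict, so at least 4 frequencies are needed.
A valid assignment using 4 frequencies: T13=1, T3=3, T11=1, T5=2, T14=2, T7=1, T10=4, T12=3, T6=3, T9=4, T8=4. Each listed conflict is separated.

4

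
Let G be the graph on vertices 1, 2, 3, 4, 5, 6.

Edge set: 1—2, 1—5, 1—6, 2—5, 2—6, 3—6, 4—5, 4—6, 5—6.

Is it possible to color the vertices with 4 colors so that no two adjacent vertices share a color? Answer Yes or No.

Yes

The chromatic number is 4. 1, 2, 5, 6 are mutually adjacent (a clique of size 4), so at least 4 colors are needed.
4 colors suffice: color red → {6}; color blue → {3, 5}; color green → {1, 4}; color yellow → {2}.
That is already a proper 4-coloring.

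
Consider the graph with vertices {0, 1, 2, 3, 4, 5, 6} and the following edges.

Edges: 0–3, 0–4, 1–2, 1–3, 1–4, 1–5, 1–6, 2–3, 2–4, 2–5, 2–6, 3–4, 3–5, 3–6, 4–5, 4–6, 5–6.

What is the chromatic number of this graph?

6

1, 2, 3, 4, 5, 6 form a clique, so at least 6 colors are needed.
One proper 6-coloring: 0=c, 1=d, 2=f, 3=b, 4=a, 5=e, 6=c. No two adjacent vertices share a color.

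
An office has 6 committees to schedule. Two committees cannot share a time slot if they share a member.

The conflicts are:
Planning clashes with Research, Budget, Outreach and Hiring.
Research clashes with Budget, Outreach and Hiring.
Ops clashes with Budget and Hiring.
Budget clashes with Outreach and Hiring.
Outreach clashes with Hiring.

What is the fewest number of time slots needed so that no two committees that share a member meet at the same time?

5

Planning, Research, Budget, Outreach, Hiring are mutually in conflict, so at least 5 time slots are needed.
5 time slots suffice: time slot 1 → {Budget}; time slot 2 → {Hiring}; time slot 3 → {Planning, Ops}; time slot 4 → {Outreach}; time slot 5 → {Research}. No two conflicting committees share a time slot.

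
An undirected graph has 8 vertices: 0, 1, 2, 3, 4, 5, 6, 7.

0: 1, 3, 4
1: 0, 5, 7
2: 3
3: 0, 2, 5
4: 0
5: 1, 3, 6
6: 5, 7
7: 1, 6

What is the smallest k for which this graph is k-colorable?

2

3 and 5 are adjacent, so at least 2 colors are needed.
2 colors suffice: color red → {1, 3, 4, 6}; color blue → {0, 2, 5, 7}. Every edge joins two different colors.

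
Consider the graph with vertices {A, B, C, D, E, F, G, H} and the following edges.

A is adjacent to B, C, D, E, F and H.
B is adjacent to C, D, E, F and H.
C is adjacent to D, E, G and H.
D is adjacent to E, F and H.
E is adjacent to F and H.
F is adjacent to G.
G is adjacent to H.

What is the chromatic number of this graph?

6

A, B, C, D, E, H are pairwise adjacent (a clique of size 6), so at least 6 colors are needed.
6 colors suffice: color 1 → {C, F}; color 2 → {A, G}; color 3 → {B}; color 4 → {H}; color 5 → {D}; color 6 → {E}. No two adjacent vertices share a color.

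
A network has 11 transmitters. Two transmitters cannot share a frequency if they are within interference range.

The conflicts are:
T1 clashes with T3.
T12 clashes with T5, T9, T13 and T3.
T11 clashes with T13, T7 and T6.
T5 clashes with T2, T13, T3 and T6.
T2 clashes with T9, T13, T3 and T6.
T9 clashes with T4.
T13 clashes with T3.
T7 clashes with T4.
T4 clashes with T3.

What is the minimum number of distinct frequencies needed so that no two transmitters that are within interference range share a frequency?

4

T12, T5, T13, T3 all conflict with each other, so at least 4 frequencies are needed.
4 frequencies suffice: frequency 1 → {T9, T7, T3, T6}; frequency 2 → {T1, T11, T5, T4}; frequency 3 → {T13}; frequency 4 → {T12, T2}. Every pair that conflicts lands in different frequencies.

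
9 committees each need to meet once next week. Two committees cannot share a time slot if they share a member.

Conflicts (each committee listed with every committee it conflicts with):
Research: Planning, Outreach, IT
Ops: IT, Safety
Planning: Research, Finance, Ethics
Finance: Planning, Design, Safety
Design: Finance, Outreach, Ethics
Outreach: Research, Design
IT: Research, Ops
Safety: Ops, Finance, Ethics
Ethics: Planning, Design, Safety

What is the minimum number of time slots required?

The cycle Ethics-Design-Outreach-Research-Planning-Ethics has odd length 5, so it cannot be 2-colored; at least 3 time slots are needed.
3 time slots suffice: time slot 1 → {Research, Design, Safety}; time slot 2 → {Finance, Outreach, IT, Ethics}; time slot 3 → {Ops, Planning}. No two conflicting committees share a time slot.

3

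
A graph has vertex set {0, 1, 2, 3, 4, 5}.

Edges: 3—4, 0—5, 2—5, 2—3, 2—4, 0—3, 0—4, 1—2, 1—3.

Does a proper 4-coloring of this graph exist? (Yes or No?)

Yes

The chromatic number is 3. 0, 3, 4 form a triangle, so at least 3 colors are needed.
One proper 3-coloring: 0=red, 1=green, 2=red, 3=blue, 4=green, 5=blue.
Since 4 ≥ 3, a proper 4-coloring certainly exists.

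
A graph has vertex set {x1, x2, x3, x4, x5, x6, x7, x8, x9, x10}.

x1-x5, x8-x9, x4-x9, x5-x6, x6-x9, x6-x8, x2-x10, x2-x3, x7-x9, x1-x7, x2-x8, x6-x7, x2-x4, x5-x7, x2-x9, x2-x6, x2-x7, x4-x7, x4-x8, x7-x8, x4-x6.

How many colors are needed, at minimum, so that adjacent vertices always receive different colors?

x2, x4, x6, x7, x8, x9 are pairwise adjacent (a clique of size 6), so at least 6 colors are needed.
One proper 6-coloring: x1=3, x2=2, x3=1, x4=5, x5=2, x6=3, x7=1, x8=6, x9=4, x10=1. No two adjacent vertices share a color.

6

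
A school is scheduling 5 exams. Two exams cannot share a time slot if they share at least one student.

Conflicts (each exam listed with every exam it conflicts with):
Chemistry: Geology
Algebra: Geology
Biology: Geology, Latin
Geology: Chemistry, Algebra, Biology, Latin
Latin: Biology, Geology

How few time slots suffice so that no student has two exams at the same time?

Biology, Geology, Latin all conflict with each other, so at least 3 time slots are needed.
A valid assignment using 3 time slots: Chemistry=2, Algebra=2, Biology=2, Geology=1, Latin=3. Each listed conflict is separated.

3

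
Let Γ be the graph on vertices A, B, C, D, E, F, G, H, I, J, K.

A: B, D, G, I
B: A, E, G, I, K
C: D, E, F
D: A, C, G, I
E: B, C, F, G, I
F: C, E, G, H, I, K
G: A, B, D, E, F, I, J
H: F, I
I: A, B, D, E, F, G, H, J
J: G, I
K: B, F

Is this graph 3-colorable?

E, F, G, I are pairwise adjacent (a clique of size 4), so at least 4 colors are needed.
So 3 colors are not enough.

No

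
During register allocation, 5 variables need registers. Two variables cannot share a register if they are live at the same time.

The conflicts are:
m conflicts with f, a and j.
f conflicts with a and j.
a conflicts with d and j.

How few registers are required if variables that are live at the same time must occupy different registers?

4

m, f, a, j are mutually in conflict, so at least 4 registers are needed.
Using 4 registers: m=3, f=2, a=1, d=2, j=4. No two conflicting variables share a register.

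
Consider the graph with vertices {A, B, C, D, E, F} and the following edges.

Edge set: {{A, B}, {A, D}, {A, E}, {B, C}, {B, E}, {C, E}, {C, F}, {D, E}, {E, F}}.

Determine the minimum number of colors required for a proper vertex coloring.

B, C, E are pairwise adjacent, so at least 3 colors are needed.
3 colors suffice: A=3, B=2, C=3, D=2, E=1, F=2. Every edge joins two different colors.

3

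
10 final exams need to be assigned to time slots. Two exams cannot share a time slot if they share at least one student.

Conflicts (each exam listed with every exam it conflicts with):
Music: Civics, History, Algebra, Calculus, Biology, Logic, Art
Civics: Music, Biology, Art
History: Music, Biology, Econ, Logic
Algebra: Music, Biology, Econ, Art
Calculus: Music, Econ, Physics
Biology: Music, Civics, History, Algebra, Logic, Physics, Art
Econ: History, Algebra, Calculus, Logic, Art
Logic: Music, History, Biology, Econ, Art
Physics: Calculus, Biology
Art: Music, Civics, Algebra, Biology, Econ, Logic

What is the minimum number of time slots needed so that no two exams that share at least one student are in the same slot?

4

Music, Civics, Biology, Art are mutually in conflict, so at least 4 time slots are needed.
4 time slots suffice: time slot 1 → {Music, Econ, Physics}; time slot 2 → {Calculus, Biology}; time slot 3 → {History, Art}; time slot 4 → {Civics, Algebra, Logic}. Each listed conflict is separated.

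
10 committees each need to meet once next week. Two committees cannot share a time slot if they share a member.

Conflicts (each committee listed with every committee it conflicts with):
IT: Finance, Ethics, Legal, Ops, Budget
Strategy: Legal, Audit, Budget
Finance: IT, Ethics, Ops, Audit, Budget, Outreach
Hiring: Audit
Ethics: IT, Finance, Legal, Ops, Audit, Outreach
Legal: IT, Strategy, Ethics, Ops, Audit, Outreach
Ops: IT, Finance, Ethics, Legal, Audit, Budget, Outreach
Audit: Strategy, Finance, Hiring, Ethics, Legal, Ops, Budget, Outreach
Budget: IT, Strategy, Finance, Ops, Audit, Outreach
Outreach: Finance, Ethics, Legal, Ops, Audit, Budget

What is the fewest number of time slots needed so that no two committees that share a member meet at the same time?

Ethics, Legal, Ops, Audit, Outreach pairwise conflict, so at least 5 time slots are needed.
A valid assignment using 5 time slots: IT=1, Strategy=2, Finance=3, Hiring=2, Ethics=4, Legal=3, Ops=2, Audit=1, Budget=4, Outreach=5. No two conflicting committees share a time slot.

5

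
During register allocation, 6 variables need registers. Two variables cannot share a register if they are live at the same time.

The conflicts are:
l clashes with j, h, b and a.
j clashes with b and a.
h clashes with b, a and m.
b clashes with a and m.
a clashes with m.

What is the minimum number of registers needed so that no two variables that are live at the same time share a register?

h, b, a, m pairwise conflict, so at least 4 registers are needed.
Using 4 registers: l=4, j=3, h=3, b=2, a=1, m=4. No two conflicting variables share a register.

4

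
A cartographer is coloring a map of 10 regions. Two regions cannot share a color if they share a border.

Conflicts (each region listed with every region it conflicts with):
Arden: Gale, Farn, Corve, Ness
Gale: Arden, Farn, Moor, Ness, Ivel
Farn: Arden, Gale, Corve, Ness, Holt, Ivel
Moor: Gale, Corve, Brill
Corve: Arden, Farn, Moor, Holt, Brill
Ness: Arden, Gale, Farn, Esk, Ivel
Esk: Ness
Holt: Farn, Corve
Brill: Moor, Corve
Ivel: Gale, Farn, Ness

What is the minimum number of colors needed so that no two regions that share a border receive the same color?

Gale, Farn, Ness, Ivel are mutually in conflict, so at least 4 colors are needed.
4 colors suffice: color 1 → {Farn, Moor, Esk}; color 2 → {Corve, Ness}; color 3 → {Gale, Holt, Brill}; color 4 → {Arden, Ivel}. Every pair that conflicts lands in different colors.

4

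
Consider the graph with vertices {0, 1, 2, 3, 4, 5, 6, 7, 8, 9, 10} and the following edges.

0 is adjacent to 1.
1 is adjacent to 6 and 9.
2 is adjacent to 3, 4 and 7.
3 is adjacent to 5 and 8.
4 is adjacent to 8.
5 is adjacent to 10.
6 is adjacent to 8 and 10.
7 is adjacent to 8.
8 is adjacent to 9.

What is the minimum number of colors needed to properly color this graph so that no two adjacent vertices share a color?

3

The cycle 5-3-8-6-10-5 has odd length 5, so it cannot be 2-colored; at least 3 colors are needed.
3 colors suffice: color a → {1, 2, 5, 8}; color b → {0, 3, 4, 6, 7, 9}; color c → {10}. Each edge has distinct colors on its endpoints.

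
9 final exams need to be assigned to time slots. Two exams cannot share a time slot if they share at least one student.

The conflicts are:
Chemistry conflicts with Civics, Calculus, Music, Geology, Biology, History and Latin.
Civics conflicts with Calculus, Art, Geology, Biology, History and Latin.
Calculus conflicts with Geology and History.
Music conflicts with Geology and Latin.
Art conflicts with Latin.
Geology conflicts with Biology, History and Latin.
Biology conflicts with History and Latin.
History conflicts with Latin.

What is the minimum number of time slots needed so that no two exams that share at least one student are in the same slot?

6

Chemistry, Civics, Geology, Biology, History, Latin are mutually in conflict, so at least 6 time slots are needed.
6 time slots suffice: Chemistry=4, Civics=2, Calculus=1, Music=2, Art=3, Geology=3, Biology=6, History=5, Latin=1. No two conflicting exams share a time slot.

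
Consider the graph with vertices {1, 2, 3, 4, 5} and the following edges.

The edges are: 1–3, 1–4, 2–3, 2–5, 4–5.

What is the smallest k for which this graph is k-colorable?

The cycle 3-1-4-5-2-3 has odd length 5, so it cannot be 2-colored; at least 3 colors are needed.
3 colors suffice: color red → {3, 4}; color blue → {1, 5}; color green → {2}. Every edge joins two different colors.

3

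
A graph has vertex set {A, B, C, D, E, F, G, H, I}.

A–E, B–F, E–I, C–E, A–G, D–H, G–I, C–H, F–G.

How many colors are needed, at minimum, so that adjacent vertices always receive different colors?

2

F and G are adjacent, so at least 2 colors are needed.
2 colors suffice: A=2, B=1, C=2, D=2, E=1, F=2, G=1, H=1, I=2. No two adjacent vertices share a color.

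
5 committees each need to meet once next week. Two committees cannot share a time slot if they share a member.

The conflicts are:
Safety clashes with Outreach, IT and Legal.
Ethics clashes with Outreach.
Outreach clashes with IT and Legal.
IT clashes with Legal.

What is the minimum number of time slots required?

4

Safety, Outreach, IT, Legal are mutually in conflict, so at least 4 time slots are needed.
Using 4 time slots: Safety=3, Ethics=2, Outreach=1, IT=4, Legal=2. Every pair that conflicts lands in different time slots.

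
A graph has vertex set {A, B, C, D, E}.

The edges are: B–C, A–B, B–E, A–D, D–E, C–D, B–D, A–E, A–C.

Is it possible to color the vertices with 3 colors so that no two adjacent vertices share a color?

A, B, D, E are mutually adjacent (a clique of size 4), so at least 4 colors are needed.
So 3 colors are not enough.

No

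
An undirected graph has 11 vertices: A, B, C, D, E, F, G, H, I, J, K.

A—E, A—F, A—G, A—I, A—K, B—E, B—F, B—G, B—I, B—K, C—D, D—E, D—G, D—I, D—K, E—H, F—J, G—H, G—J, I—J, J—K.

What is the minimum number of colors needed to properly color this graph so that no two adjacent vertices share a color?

F and J are adjacent, so at least 2 colors are needed.
2 colors suffice: color 1 → {A, B, D, H, J}; color 2 → {C, E, F, G, I, K}. No two adjacent vertices share a color.

2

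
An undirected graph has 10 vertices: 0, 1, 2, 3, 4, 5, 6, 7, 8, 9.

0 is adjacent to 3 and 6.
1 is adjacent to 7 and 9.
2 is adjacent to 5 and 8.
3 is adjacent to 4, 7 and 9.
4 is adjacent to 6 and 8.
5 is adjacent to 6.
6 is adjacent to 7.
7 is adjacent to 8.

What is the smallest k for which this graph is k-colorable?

3

The cycle 8-7-6-5-2-8 has odd length 5, so it cannot be 2-colored; at least 3 colors are needed.
3 colors suffice: color red → {1, 3, 6, 8}; color blue → {0, 4, 5, 7, 9}; color green → {2}. Each edge has distinct colors on its endpoints.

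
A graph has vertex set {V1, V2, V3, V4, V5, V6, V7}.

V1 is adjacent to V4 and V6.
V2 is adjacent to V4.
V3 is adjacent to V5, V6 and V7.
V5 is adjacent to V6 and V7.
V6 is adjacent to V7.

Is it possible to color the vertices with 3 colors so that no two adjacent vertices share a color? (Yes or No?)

No

V3, V5, V6, V7 are mutually adjacent (a clique of size 4), so at least 4 colors are needed.
So 3 colors are not enough.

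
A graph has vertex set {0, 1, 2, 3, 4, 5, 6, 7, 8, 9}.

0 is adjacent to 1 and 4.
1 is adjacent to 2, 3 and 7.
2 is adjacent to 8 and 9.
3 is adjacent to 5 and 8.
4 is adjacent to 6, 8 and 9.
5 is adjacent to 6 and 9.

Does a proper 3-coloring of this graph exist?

The chromatic number is 3. The cycle 8-3-5-9-4-8 has odd length 5, so it cannot be 2-colored; at least 3 colors are needed.
3 colors suffice: color red → {1, 4, 5}; color blue → {0, 2, 3, 6, 7}; color green → {8, 9}.
That is already a proper 3-coloring.

Yes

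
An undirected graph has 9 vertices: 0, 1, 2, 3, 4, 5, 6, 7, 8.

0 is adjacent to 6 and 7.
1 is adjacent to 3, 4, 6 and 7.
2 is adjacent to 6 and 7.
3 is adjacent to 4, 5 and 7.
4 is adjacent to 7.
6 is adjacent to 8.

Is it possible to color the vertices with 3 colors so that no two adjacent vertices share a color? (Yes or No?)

1, 3, 4, 7 form a clique, so at least 4 colors are needed.
So 3 colors are not enough.

No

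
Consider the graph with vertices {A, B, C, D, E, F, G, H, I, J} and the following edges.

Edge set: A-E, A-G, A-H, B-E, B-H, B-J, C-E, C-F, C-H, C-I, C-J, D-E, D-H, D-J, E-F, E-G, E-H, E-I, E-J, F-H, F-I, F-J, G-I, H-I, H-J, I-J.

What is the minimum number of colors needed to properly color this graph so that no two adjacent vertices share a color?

C, E, F, H, I, J are pairwise adjacent (a clique of size 6), so at least 6 colors are needed.
One proper 6-coloring: A=3, B=4, C=5, D=4, E=1, F=6, G=2, H=2, I=4, J=3. Each edge has distinct colors on its endpoints.

6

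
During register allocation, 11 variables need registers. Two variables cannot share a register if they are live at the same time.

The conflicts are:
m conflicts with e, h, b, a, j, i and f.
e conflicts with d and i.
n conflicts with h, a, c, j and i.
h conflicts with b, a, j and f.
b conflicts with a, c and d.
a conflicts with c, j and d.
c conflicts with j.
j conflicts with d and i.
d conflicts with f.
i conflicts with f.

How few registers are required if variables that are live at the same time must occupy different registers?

n, a, c, j are mutually in conflict, so at least 4 registers are needed.
Using 4 registers: m=2, e=1, n=2, h=4, b=1, a=3, c=4, j=1, d=2, i=3, f=1. No two conflicting variables share a register.

4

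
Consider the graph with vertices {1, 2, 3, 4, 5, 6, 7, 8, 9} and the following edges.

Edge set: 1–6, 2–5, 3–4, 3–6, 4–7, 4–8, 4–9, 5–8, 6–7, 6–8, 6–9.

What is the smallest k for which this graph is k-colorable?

2

4 and 9 are adjacent, so at least 2 colors are needed.
2 colors suffice: color red → {4, 5, 6}; color blue → {1, 2, 3, 7, 8, 9}. Each edge has distinct colors on its endpoints.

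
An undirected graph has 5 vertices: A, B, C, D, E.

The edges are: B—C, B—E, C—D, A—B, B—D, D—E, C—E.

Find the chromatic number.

4

B, C, D, E are mutually adjacent (a clique of size 4), so at least 4 colors are needed.
4 colors suffice: color red → {B}; color blue → {A, E}; color green → {C}; color yellow → {D}. Every edge joins two different colors.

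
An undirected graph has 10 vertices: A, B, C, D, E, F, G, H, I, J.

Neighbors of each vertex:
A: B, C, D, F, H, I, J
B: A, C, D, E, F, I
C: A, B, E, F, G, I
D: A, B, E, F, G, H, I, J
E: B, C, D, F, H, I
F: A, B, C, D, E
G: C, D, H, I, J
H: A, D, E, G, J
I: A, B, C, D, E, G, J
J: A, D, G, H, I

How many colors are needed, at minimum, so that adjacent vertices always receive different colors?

4

B, C, E, I are mutually adjacent (a clique of size 4), so at least 4 colors are needed.
4 colors suffice: color 1 → {C, D}; color 2 → {A, E, G}; color 3 → {F, H, I}; color 4 → {B, J}. No two adjacent vertices share a color.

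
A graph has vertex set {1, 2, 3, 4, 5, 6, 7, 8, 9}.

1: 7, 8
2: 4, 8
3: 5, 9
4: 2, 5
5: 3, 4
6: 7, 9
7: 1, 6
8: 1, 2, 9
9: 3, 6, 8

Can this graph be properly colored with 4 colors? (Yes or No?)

The chromatic number is 3. The cycle 1-8-9-6-7-1 has odd length 5, so it cannot be 2-colored; at least 3 colors are needed.
3 colors suffice: color a → {1, 4, 9}; color b → {3, 7, 8}; color c → {2, 5, 6}.
Since 4 ≥ 3, a proper 4-coloring certainly exists.

Yes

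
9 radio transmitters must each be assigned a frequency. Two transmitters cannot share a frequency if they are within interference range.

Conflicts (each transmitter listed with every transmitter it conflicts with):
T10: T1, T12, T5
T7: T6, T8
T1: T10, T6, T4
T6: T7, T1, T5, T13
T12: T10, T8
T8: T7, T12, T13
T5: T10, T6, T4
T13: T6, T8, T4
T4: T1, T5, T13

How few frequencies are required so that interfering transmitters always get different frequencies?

T7 and T6 conflict, so at least 2 frequencies are needed.
2 frequencies suffice: T10=1, T7=2, T1=2, T6=1, T12=2, T8=1, T5=2, T13=2, T4=1. No two conflicting transmitters share a frequency.

2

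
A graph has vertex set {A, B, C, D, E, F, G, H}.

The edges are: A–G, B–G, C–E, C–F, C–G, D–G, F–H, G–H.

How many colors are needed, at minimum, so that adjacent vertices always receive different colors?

C and F are adjacent, so at least 2 colors are needed.
2 colors suffice: color 1 → {E, F, G}; color 2 → {A, B, C, D, H}. Every edge joins two different colors.

2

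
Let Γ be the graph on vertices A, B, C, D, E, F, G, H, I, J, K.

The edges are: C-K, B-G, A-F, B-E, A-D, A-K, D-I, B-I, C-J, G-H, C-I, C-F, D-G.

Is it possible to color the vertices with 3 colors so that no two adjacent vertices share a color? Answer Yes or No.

Yes

The chromatic number is 3. The cycle D-A-K-C-I-D has odd length 5, so it cannot be 2-colored; at least 3 colors are needed.
3 colors suffice: A=2, B=1, C=1, D=1, E=2, F=3, G=2, H=1, I=2, J=2, K=3.
That is already a proper 3-coloring.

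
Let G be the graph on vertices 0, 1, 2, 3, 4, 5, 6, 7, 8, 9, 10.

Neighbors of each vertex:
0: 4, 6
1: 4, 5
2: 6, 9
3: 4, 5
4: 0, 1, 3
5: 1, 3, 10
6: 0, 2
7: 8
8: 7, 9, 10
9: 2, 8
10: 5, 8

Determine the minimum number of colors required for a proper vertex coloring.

3

The cycle 4-1-5-10-8-9-2-6-0-4 has odd length 9, so it cannot be 2-colored; at least 3 colors are needed.
3 colors suffice: color a → {4, 5, 6, 8}; color b → {0, 1, 3, 7, 9, 10}; color c → {2}. Each edge has distinct colors on its endpoints.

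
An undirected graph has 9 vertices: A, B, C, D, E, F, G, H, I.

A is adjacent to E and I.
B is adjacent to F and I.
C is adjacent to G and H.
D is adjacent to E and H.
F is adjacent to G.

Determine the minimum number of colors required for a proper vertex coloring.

3

The cycle F-G-C-H-D-E-A-I-B-F has odd length 9, so it cannot be 2-colored; at least 3 colors are needed.
One proper 3-coloring: A=blue, B=blue, C=red, D=red, E=green, F=red, G=blue, H=blue, I=red. No two adjacent vertices share a color.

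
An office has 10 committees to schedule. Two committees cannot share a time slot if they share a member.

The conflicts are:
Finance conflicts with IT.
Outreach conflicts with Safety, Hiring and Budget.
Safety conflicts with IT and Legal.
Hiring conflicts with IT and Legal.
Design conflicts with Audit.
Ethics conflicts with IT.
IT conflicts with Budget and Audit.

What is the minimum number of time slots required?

2

Design and Audit conflict, so at least 2 time slots are needed.
Using 2 time slots: Finance=2, Outreach=1, Safety=2, Hiring=2, Design=1, Ethics=2, IT=1, Budget=2, Audit=2, Legal=1. Each listed conflict is separated.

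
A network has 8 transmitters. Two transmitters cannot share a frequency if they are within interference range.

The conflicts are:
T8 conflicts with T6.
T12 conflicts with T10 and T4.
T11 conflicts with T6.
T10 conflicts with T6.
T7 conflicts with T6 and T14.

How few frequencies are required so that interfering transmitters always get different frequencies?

T7 and T14 conflict, so at least 2 frequencies are needed.
2 frequencies suffice: frequency 1 → {T12, T6, T14}; frequency 2 → {T8, T11, T10, T4, T7}. Every pair that conflicts lands in different frequencies.

2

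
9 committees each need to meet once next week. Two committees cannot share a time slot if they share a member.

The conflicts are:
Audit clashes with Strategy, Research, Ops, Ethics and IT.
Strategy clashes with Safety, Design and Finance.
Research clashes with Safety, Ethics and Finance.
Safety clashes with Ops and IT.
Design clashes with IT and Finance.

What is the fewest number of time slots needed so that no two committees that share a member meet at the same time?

Audit, Research, Ethics all conflict with each other, so at least 3 time slots are needed.
3 time slots suffice: time slot 1 → {Audit, Safety, Design}; time slot 2 → {Strategy, Research, Ops, IT}; time slot 3 → {Ethics, Finance}. No two conflicting committees share a time slot.

3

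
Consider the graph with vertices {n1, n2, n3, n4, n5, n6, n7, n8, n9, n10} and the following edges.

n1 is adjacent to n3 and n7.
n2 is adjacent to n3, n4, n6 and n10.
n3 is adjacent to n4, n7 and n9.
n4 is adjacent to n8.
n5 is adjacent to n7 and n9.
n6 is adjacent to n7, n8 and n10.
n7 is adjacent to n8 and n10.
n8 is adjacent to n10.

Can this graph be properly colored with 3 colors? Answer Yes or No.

n6, n7, n8, n10 form a clique, so at least 4 colors are needed.
So 3 colors are not enough.

No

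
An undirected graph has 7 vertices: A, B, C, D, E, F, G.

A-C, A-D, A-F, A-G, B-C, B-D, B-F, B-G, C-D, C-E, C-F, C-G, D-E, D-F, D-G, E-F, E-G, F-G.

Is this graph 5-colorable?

Yes

The chromatic number is 5. C, D, E, F, G are mutually adjacent (a clique of size 5), so at least 5 colors are needed.
5 colors suffice: color red → {D}; color blue → {C}; color green → {F}; color yellow → {G}; color purple → {A, B, E}.
That is already a proper 5-coloring.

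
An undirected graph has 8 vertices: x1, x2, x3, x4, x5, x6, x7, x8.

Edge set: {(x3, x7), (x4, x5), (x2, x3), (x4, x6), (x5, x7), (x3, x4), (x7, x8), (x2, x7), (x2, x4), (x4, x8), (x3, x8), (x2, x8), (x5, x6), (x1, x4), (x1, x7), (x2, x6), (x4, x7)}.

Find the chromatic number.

5

x2, x3, x4, x7, x8 are mutually adjacent (a clique of size 5), so at least 5 colors are needed.
5 colors suffice: color R → {x4}; color B → {x6, x7}; color G → {x1, x2, x5}; color Y → {x3}; color P → {x8}. Each edge has distinct colors on its endpoints.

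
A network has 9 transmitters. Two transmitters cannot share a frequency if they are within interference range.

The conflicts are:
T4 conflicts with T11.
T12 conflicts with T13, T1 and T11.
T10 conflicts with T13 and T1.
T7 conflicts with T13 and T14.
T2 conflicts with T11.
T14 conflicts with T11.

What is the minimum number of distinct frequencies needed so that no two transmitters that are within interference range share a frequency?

3

The cycle T11-T14-T7-T13-T12-T11 has odd length 5, so it cannot be 2-colored; at least 3 frequencies are needed.
A valid assignment using 3 frequencies: T4=2, T12=2, T10=2, T7=2, T13=1, T2=2, T1=1, T14=3, T11=1. Every pair that conflicts lands in different frequencies.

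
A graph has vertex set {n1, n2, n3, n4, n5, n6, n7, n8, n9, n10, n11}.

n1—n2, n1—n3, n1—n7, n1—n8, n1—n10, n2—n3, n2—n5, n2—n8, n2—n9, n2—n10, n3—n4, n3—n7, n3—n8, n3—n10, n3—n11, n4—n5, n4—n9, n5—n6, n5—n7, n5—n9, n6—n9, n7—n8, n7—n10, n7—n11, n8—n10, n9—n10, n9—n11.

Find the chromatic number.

5

n1, n3, n7, n8, n10 are pairwise adjacent (a clique of size 5), so at least 5 colors are needed.
5 colors suffice: color 1 → {n3, n9}; color 2 → {n2, n4, n6, n7}; color 3 → {n5, n10, n11}; color 4 → {n1}; color 5 → {n8}. Each edge has distinct colors on its endpoints.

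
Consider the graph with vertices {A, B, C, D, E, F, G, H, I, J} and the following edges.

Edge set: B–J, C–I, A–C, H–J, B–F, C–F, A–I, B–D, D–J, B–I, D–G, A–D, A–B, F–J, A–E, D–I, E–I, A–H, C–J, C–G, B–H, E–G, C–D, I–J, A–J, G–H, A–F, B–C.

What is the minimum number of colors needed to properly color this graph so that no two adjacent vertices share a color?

6

A, B, C, D, I, J are pairwise adjacent (a clique of size 6), so at least 6 colors are needed.
One proper 6-coloring: A=1, B=2, C=4, D=5, E=2, F=5, G=1, H=4, I=6, J=3. No two adjacent vertices share a color.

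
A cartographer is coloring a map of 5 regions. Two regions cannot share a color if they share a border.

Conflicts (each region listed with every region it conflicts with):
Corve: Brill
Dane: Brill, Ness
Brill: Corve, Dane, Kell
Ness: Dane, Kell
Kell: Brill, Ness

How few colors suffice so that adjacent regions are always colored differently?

2

Dane and Brill conflict, so at least 2 colors are needed.
A valid assignment using 2 colors: Corve=2, Dane=2, Brill=1, Ness=1, Kell=2. Each listed conflict is separated.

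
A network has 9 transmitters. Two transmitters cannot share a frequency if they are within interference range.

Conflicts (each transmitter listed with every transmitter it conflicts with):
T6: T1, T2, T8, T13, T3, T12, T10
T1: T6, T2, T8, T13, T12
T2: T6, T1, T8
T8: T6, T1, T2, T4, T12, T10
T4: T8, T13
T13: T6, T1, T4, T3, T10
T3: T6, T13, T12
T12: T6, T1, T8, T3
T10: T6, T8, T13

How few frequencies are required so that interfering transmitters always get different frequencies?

4

T6, T1, T2, T8 are mutually in conflict, so at least 4 frequencies are needed.
A valid assignment using 4 frequencies: T6=1, T1=3, T2=4, T8=2, T4=1, T13=2, T3=3, T12=4, T10=3. No two conflicting transmitters share a frequency.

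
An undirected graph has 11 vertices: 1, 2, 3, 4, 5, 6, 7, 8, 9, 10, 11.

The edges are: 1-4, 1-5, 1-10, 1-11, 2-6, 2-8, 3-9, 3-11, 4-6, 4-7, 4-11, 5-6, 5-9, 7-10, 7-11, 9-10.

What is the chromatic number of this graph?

4, 7, 11 are mutually adjacent, so at least 3 colors are needed.
3 colors suffice: color red → {1, 6, 7, 8, 9}; color blue → {2, 5, 10, 11}; color green → {3, 4}. Each edge has distinct colors on its endpoints.

3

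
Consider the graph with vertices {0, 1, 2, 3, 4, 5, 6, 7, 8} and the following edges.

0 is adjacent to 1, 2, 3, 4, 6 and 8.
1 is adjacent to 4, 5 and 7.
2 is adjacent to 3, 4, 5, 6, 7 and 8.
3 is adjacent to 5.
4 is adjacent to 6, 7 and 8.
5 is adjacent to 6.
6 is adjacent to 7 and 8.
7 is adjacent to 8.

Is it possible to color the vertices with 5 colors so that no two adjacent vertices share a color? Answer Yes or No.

The chromatic number is 5. 0, 2, 4, 6, 8 are pairwise adjacent (a clique of size 5), so at least 5 colors are needed.
5 colors suffice: color a → {1, 2}; color b → {3, 6}; color c → {0, 5, 7}; color d → {4}; color e → {8}.
That is already a proper 5-coloring.

Yes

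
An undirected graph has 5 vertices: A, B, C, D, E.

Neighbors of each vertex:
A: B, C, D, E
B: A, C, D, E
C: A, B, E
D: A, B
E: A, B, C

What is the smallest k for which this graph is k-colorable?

4

A, B, C, E are mutually adjacent (a clique of size 4), so at least 4 colors are needed.
4 colors suffice: color 1 → {B}; color 2 → {A}; color 3 → {D, E}; color 4 → {C}. No two adjacent vertices share a color.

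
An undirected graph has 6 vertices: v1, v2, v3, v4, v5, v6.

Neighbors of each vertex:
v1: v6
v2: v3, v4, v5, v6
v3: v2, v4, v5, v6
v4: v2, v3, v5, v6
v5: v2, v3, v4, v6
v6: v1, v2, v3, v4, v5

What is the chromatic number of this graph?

5

v2, v3, v4, v5, v6 form a clique, so at least 5 colors are needed.
One proper 5-coloring: v1=2, v2=5, v3=2, v4=4, v5=3, v6=1. Every edge joins two different colors.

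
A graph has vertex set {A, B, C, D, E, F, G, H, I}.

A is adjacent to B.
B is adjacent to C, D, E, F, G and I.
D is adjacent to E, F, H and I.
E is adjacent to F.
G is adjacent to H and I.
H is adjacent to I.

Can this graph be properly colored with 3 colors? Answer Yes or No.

B, D, E, F form a clique, so at least 4 colors are needed.
So 3 colors are not enough.

No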